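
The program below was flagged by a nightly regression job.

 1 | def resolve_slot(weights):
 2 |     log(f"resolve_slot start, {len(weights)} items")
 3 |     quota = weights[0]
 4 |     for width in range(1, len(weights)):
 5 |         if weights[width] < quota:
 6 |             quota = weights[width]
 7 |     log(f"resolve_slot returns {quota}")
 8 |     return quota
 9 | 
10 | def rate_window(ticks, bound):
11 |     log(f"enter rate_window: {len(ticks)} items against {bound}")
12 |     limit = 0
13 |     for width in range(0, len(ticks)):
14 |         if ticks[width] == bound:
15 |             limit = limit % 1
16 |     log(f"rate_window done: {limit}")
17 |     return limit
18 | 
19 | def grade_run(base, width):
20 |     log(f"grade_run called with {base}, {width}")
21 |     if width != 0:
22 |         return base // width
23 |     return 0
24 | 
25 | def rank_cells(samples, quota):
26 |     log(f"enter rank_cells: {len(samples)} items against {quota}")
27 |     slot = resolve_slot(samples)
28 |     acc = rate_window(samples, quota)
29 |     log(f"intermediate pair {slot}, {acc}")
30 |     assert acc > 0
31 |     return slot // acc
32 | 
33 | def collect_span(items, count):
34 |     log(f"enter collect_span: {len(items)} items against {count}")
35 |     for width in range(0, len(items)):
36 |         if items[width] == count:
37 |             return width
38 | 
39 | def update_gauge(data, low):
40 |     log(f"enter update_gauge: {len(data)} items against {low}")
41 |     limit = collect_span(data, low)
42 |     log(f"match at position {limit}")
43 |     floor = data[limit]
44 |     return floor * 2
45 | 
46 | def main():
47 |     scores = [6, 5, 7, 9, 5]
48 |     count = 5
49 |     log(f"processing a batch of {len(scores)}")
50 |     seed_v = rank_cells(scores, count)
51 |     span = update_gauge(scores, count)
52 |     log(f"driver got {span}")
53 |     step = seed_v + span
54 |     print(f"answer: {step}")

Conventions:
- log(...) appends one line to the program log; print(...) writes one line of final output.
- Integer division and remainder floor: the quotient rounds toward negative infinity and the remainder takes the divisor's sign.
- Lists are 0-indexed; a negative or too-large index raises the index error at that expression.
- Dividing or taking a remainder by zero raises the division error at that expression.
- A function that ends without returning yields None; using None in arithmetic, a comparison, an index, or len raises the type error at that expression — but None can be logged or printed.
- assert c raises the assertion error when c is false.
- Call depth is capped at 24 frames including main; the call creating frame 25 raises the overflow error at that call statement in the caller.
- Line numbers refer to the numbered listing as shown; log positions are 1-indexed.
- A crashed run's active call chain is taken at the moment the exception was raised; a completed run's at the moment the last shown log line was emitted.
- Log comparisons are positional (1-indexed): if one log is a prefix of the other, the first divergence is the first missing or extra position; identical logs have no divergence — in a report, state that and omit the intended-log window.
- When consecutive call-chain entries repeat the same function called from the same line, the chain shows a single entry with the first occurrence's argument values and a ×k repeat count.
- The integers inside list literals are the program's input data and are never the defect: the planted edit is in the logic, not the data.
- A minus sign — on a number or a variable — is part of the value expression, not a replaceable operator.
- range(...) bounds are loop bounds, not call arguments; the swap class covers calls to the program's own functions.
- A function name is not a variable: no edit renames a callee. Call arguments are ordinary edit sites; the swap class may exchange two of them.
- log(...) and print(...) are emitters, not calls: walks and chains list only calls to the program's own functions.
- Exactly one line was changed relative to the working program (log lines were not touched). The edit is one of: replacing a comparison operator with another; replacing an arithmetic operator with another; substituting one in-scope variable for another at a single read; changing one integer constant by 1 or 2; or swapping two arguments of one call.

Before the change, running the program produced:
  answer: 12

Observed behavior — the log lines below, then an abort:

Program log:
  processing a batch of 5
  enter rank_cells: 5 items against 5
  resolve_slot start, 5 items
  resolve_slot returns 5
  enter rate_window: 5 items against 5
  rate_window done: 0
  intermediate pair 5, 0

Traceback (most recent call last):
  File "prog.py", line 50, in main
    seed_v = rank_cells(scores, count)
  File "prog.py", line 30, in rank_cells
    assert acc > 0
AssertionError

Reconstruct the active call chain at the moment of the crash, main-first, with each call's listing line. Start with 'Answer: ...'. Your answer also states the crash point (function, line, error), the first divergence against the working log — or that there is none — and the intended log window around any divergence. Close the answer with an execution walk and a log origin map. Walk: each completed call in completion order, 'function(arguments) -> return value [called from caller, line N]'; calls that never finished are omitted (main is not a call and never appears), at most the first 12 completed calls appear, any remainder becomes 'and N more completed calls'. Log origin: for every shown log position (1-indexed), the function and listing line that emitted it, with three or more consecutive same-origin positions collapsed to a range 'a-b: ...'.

Answer: main -> rank_cells (called at line 50).
Core observation: Log line 6 is where behavior first shows: 'rate_window done: 0' appears instead of 'rate_window done: 2'.
Crash: rank_cells, line 30, AssertionError.
First divergence: position 6 — shown 'rate_window done: 0', intended 'rate_window done: 2'.
Intended log window:
  4: resolve_slot returns 5
  5: enter rate_window: 5 items against 5
  6: rate_window done: 2
  7: intermediate pair 5, 2
Execution walk:
  resolve_slot([6, 5, 7, 9, 5]) -> 5  [called from rank_cells, line 27]
  rate_window([6, 5, 7, 9, 5], 5) -> 0  [called from rank_cells, line 28]
Origin of each log line:
  1 — main, line 49
  2 — rank_cells, line 26
  3 — resolve_slot, line 2
  4 — resolve_slot, line 7
  5 — rate_window, line 11
  6 — rate_window, line 16
  7 — rank_cells, line 29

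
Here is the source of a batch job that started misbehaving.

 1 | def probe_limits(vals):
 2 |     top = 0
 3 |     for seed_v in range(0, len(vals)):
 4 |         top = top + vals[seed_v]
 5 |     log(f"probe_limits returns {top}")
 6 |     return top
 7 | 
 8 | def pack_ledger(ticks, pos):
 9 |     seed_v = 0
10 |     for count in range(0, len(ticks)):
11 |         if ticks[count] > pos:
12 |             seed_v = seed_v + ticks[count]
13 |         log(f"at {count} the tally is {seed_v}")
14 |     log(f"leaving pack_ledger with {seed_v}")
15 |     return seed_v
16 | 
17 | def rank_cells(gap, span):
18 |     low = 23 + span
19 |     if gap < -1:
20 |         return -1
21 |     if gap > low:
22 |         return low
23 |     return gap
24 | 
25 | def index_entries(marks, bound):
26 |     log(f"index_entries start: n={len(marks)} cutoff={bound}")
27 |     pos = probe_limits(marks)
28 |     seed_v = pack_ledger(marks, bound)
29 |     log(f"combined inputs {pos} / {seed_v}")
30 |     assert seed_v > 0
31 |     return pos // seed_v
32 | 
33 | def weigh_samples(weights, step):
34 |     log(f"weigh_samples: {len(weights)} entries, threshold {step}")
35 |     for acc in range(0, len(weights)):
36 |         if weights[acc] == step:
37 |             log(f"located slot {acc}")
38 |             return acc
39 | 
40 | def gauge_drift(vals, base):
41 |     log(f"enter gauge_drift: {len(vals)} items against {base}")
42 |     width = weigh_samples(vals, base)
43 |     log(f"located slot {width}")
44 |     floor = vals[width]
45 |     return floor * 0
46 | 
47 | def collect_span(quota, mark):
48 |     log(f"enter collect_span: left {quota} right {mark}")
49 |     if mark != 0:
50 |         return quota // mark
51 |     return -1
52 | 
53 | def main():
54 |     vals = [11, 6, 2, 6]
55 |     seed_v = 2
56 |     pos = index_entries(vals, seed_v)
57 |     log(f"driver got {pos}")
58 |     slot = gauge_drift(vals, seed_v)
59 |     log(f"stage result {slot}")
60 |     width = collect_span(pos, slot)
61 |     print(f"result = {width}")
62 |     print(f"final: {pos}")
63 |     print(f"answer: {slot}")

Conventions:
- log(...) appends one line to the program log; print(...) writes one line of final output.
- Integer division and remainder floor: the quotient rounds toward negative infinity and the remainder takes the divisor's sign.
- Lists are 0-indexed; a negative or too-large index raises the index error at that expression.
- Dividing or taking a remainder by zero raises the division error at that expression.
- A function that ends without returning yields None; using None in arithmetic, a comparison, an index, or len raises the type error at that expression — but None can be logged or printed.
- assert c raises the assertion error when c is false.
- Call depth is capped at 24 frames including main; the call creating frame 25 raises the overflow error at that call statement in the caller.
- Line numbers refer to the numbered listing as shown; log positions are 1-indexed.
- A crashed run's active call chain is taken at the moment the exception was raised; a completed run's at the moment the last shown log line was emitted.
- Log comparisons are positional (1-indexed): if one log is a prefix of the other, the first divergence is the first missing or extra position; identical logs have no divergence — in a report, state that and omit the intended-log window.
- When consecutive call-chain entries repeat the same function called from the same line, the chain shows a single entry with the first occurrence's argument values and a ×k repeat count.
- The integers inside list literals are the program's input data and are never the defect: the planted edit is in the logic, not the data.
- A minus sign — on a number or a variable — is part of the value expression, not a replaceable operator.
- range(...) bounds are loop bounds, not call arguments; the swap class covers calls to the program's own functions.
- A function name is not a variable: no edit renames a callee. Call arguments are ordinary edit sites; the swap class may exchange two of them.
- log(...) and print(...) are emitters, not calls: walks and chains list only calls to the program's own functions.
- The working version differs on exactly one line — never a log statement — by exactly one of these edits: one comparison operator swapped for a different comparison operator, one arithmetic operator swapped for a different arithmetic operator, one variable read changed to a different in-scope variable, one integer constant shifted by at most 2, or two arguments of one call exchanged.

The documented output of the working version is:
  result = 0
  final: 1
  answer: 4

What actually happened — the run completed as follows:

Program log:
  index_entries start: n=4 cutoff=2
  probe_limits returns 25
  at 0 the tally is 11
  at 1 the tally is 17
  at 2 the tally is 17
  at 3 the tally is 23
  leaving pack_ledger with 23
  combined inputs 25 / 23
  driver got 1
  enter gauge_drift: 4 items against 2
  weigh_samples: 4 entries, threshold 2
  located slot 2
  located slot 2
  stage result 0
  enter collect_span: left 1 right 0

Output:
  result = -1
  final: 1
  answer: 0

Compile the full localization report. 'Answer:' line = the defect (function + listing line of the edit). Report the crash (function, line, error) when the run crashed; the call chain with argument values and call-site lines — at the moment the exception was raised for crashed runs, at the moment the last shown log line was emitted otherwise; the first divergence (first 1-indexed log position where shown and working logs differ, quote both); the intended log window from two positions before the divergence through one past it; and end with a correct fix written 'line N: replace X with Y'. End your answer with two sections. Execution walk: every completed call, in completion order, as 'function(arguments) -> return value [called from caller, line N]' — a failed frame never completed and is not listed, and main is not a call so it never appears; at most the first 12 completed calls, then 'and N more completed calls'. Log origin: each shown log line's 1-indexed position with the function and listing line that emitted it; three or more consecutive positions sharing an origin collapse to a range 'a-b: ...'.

Answer: the defect is in gauge_drift at line 45.
Key observation: Position 14 is the first bad log line: 'stage result 0' should read 'stage result 4'.
Call chain: main -> collect_span(1, 0) (called at line 60).
First divergence: at position 14 the run shows 'stage result 0' where the working version logs 'stage result 4'.
Intended log window:
  12: located slot 2
  13: located slot 2
  14: stage result 4
  15: enter collect_span: left 1 right 4
Execution walk:
  probe_limits([11, 6, 2, 6]) -> 25  [called from index_entries, line 27]
  pack_ledger([11, 6, 2, 6], 2) -> 23  [called from index_entries, line 28]
  index_entries([11, 6, 2, 6], 2) -> 1  [called from main, line 56]
  weigh_samples([11, 6, 2, 6], 2) -> 2  [called from gauge_drift, line 42]
  gauge_drift([11, 6, 2, 6], 2) -> 0  [called from main, line 58]
  collect_span(1, 0) -> -1  [called from main, line 60]
Log line origins:
  1 — index_entries, line 26
  2 — probe_limits, line 5
  3-6 — pack_ledger, line 13
  7 — pack_ledger, line 14
  8 — index_entries, line 29
  9 — main, line 57
  10 — gauge_drift, line 41
  11 — weigh_samples, line 34
  12 — weigh_samples, line 37
  13 — gauge_drift, line 43
  14 — main, line 59
  15 — collect_span, line 48
A correct fix: line 45: replace `0` with `2`.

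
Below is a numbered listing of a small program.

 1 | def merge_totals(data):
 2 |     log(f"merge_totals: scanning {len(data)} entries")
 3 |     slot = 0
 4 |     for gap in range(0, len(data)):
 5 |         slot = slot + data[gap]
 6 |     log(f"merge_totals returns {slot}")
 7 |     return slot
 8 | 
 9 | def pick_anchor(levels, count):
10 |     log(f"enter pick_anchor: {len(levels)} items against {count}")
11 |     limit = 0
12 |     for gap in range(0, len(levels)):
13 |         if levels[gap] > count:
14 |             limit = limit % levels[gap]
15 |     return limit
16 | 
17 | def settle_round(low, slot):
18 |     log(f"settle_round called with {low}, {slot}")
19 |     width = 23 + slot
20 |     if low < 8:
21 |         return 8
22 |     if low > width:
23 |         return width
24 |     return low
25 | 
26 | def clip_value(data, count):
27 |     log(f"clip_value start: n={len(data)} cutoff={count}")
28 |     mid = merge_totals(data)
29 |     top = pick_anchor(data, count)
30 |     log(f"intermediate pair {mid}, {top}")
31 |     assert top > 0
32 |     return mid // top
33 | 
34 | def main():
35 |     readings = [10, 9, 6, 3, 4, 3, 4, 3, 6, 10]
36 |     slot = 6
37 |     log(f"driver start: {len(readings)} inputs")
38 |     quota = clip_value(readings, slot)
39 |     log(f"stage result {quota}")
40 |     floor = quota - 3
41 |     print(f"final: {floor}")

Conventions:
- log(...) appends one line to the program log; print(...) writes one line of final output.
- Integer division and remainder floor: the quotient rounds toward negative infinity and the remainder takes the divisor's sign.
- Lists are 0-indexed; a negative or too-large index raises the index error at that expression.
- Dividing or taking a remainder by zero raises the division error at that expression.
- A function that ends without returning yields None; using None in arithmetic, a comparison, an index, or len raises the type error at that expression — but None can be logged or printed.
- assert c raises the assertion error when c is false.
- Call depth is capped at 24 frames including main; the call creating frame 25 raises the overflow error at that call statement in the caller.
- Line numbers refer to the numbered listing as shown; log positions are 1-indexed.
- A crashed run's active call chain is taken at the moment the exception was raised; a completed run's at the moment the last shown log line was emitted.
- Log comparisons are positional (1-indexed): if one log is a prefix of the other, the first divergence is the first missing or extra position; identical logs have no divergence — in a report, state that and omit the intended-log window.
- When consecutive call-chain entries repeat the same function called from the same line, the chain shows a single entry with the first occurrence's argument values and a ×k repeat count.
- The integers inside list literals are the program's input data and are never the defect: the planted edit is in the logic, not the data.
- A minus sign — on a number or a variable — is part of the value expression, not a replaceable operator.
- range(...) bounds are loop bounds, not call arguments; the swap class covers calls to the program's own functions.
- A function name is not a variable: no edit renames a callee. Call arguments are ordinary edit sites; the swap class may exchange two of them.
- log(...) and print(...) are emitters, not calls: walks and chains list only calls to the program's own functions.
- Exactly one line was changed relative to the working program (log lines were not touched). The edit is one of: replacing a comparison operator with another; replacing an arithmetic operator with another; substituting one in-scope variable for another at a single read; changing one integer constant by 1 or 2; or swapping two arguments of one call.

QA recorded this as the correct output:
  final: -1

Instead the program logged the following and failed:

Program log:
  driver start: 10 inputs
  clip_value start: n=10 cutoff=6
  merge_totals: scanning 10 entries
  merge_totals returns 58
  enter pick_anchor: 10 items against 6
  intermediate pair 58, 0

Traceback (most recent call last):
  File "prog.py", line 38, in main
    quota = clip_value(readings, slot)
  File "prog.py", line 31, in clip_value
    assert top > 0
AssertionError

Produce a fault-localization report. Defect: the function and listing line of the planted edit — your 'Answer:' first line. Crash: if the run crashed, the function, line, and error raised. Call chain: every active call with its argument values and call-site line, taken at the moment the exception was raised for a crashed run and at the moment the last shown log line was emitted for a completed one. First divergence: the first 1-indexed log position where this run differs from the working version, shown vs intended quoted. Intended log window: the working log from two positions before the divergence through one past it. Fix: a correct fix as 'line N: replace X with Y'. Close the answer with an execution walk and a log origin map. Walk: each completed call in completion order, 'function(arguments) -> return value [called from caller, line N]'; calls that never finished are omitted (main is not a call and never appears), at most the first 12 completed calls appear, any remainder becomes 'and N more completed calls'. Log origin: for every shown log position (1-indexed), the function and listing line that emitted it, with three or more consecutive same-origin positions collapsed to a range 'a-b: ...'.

Answer: the defect is in pick_anchor at line 14.
The tell: Everything matches until log position 6, which reads 'intermediate pair 58, 0' in place of 'intermediate pair 58, 29'.
Crash: clip_value, line 31, AssertionError.
Call chain: main -> clip_value([10, 9, 6, 3, 4, 3, 4, 3, 6, 10], 6) (called at line 38).
First divergence: position 6 — the shown line 'intermediate pair 58, 0' should read 'intermediate pair 58, 29'.
Intended log window:
  4: merge_totals returns 58
  5: enter pick_anchor: 10 items against 6
  6: intermediate pair 58, 29
  7: stage result 2
Execution walk:
  merge_totals([10, 9, 6, 3, 4, 3, 4, 3, 6, 10]) -> 58  [called from clip_value, line 28]
  pick_anchor([10, 9, 6, 3, 4, 3, 4, 3, 6, 10], 6) -> 0  [called from clip_value, line 29]
Log origins:
  1: from main, line 37
  2: from clip_value, line 27
  3: from merge_totals, line 2
  4: from merge_totals, line 6
  5: from pick_anchor, line 10
  6: from clip_value, line 30
A correct fix: line 14: replace `%` with `+`.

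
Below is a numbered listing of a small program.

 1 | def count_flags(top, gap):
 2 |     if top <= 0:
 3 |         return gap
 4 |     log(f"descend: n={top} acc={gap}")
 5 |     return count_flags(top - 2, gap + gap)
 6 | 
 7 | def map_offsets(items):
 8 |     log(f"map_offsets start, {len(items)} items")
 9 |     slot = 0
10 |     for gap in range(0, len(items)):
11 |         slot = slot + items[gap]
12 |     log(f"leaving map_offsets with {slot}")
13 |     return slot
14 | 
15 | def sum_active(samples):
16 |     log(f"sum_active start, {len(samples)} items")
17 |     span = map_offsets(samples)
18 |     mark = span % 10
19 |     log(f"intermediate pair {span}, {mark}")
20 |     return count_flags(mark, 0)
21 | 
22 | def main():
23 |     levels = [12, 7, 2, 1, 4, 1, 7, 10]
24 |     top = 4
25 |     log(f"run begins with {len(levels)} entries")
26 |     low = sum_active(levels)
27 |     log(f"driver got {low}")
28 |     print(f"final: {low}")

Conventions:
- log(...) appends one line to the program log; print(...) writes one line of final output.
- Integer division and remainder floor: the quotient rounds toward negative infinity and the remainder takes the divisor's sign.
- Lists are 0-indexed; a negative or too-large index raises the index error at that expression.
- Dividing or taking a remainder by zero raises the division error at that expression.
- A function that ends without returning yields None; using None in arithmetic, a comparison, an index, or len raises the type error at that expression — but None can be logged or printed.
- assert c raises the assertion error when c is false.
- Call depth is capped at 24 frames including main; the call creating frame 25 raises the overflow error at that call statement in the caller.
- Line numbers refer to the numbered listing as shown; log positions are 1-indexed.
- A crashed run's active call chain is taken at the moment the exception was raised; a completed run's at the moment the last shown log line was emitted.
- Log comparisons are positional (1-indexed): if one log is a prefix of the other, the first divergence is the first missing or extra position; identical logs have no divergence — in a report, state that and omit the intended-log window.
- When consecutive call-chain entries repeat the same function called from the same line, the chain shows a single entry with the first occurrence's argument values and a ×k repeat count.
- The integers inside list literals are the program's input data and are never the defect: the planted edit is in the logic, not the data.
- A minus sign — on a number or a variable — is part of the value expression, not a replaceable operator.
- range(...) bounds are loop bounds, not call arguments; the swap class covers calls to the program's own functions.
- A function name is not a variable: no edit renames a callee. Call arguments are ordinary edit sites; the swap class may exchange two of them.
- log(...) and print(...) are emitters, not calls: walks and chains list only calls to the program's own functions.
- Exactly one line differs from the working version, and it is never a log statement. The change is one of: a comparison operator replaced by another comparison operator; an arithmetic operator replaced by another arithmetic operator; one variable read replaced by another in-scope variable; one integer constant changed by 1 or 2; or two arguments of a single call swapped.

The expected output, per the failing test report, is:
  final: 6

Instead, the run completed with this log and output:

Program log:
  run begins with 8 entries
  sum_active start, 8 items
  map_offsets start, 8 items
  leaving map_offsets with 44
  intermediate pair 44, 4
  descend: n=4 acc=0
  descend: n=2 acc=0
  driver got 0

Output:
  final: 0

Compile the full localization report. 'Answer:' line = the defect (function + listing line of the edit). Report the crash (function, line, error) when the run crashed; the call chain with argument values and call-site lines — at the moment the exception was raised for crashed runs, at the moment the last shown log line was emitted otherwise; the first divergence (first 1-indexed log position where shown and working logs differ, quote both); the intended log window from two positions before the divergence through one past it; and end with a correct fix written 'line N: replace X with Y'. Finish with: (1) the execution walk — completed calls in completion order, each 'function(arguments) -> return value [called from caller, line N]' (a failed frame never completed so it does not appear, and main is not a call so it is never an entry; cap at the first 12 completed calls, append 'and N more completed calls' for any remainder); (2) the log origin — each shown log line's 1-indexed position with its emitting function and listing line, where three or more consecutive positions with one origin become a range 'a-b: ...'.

Answer: the defect is in count_flags at line 5.
Core observation: At log position 7 the runs split — shown 'descend: n=2 acc=0', but the working version logs 'descend: n=2 acc=4'.
Call chain: main.
First divergence: position 7 — shown 'descend: n=2 acc=0', intended 'descend: n=2 acc=4'.
Intended log window:
  5: intermediate pair 44, 4
  6: descend: n=4 acc=0
  7: descend: n=2 acc=4
  8: driver got 6
Execution walk:
  map_offsets([12, 7, 2, 1, 4, 1, 7, 10]) -> 44  [called from sum_active, line 17]
  count_flags(0, 0) -> 0  [called from count_flags, line 5]
  count_flags(2, 0) -> 0  [called from count_flags, line 5]
  count_flags(4, 0) -> 0  [called from sum_active, line 20]
  sum_active([12, 7, 2, 1, 4, 1, 7, 10]) -> 0  [called from main, line 26]
Log line origins:
  1: from main, line 25
  2: from sum_active, line 16
  3: from map_offsets, line 8
  4: from map_offsets, line 12
  5: from sum_active, line 19
  6: from count_flags, line 4
  7: from count_flags, line 4
  8: from main, line 27
A correct fix: line 5: replace `gap + gap` with `gap + top`.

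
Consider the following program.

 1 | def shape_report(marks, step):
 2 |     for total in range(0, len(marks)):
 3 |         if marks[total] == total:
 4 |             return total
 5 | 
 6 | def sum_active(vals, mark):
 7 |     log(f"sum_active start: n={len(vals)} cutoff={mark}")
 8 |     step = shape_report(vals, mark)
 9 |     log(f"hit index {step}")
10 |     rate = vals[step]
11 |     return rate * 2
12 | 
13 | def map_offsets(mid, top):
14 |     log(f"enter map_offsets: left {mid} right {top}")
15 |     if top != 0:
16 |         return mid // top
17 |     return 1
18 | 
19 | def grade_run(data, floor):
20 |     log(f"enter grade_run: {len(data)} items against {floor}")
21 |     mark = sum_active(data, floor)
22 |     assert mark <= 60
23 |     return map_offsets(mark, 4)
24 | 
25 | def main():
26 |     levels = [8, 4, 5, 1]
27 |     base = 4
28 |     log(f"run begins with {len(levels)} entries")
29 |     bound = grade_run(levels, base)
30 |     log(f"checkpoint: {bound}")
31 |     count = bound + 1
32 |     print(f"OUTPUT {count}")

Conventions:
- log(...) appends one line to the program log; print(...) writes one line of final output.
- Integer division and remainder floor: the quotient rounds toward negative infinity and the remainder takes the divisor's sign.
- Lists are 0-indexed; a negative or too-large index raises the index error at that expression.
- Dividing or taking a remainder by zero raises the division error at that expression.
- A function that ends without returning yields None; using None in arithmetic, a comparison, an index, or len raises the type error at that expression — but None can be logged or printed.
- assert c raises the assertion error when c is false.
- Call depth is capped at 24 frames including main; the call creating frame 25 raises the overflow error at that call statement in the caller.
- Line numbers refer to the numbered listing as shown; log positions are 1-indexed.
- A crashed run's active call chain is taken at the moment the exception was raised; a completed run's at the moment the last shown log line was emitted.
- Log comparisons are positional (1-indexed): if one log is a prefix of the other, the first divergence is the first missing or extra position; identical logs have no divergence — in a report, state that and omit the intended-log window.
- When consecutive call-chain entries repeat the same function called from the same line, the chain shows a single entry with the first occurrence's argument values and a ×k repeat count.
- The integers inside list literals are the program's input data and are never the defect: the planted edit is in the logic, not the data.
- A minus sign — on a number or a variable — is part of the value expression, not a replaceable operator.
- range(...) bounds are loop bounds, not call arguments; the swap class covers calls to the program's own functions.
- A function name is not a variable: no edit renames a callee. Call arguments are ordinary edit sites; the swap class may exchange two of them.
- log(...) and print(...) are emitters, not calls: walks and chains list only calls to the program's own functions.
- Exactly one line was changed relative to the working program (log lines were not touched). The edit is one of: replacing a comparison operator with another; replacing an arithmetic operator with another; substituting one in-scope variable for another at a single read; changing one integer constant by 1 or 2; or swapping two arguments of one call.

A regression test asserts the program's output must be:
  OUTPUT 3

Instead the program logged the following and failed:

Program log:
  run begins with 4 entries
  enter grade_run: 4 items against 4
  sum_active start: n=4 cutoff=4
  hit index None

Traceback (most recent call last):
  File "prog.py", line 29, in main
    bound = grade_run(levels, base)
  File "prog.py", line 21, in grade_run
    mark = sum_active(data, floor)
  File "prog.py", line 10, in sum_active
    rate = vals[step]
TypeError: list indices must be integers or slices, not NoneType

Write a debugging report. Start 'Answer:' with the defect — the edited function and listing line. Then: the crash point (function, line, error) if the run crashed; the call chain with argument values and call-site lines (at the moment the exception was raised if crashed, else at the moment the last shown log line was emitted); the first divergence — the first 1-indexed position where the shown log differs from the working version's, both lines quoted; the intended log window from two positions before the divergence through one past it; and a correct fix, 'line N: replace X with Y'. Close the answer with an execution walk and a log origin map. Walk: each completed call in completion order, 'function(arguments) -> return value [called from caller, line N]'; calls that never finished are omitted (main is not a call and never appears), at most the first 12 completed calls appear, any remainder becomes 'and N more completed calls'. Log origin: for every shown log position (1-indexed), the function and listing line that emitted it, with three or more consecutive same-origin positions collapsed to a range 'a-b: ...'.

Answer: the defect is in shape_report at line 3.
The tell: The earliest visible damage is log position 4 — 'hit index None' rather than the intended 'hit index 1'.
Crash: sum_active, line 10, TypeError.
Call chain: main -> grade_run([8, 4, 5, 1], 4) (called at line 29) -> sum_active([8, 4, 5, 1], 4) (called at line 21).
First divergence: at position 4 the run shows 'hit index None' where the working version logs 'hit index 1'.
Intended log window:
  2: enter grade_run: 4 items against 4
  3: sum_active start: n=4 cutoff=4
  4: hit index 1
  5: enter map_offsets: left 8 right 4
Execution walk:
  shape_report([8, 4, 5, 1], 4) -> None  [called from sum_active, line 8]
Log origin:
  1: emitted by main (line 28)
  2: emitted by grade_run (line 20)
  3: emitted by sum_active (line 7)
  4: emitted by sum_active (line 9)
A correct fix: line 3: replace `marks[total] == total` with `marks[total] == step`.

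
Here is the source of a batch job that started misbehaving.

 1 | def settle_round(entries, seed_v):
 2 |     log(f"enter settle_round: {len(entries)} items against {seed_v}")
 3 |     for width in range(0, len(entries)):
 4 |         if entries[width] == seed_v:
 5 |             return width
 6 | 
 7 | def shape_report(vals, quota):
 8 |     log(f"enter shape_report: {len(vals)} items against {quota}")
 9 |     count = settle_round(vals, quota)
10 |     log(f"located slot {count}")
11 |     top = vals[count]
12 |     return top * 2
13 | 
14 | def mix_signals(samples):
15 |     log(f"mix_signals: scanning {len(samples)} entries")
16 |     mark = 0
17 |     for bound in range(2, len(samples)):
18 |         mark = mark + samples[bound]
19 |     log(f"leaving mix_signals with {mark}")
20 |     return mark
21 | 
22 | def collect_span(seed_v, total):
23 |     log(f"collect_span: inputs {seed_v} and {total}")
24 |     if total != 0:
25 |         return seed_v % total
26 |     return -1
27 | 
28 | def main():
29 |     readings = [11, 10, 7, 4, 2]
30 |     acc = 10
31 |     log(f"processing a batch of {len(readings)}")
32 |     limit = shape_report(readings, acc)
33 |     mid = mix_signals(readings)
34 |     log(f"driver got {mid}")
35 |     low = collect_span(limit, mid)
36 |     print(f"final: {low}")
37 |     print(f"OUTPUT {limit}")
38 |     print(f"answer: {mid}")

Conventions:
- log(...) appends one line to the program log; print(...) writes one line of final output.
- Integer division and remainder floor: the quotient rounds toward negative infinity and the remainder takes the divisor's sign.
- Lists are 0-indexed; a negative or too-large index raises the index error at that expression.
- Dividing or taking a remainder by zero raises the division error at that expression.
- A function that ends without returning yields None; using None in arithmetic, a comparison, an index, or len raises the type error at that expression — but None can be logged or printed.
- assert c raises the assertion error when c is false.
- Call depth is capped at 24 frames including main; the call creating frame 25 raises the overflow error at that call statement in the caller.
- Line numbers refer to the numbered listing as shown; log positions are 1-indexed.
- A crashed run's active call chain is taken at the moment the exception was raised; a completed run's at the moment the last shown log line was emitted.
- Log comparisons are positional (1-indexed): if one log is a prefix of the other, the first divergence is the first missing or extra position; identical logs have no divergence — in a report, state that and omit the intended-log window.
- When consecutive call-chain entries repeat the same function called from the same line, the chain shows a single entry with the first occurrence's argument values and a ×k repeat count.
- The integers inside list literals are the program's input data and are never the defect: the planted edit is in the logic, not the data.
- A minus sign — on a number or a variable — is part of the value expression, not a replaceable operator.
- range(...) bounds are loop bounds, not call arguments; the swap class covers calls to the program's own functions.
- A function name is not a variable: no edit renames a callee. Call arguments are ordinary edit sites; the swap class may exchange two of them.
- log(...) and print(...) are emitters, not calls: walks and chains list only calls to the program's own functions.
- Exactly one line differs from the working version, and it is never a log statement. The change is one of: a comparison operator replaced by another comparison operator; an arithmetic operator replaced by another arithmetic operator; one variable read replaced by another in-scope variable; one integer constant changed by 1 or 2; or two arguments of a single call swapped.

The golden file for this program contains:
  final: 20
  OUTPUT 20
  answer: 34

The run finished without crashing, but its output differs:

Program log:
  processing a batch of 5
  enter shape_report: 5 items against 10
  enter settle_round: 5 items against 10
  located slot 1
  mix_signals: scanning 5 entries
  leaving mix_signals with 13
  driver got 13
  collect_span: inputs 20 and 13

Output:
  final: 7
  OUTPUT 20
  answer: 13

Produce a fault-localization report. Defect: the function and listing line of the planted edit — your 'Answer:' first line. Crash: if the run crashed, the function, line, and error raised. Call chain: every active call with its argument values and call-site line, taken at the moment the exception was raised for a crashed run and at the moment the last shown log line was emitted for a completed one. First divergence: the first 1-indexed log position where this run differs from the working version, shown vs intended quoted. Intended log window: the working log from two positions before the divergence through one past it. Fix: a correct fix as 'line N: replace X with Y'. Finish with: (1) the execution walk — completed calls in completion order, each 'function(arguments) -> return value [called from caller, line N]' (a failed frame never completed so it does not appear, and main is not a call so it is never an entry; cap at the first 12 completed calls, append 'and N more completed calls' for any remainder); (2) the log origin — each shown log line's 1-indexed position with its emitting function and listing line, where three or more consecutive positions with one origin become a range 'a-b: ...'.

Answer: the defect is in mix_signals at line 17.
The tell: Log line 6 is where behavior first shows: 'leaving mix_signals with 13' appears instead of 'leaving mix_signals with 34'.
Call chain: main -> collect_span(20, 13) (called at line 35).
First divergence: at position 6 the run shows 'leaving mix_signals with 13' where the working version logs 'leaving mix_signals with 34'.
Intended log window:
  4: located slot 1
  5: mix_signals: scanning 5 entries
  6: leaving mix_signals with 34
  7: driver got 34
Execution walk:
  settle_round([11, 10, 7, 4, 2], 10) -> 1  [called from shape_report, line 9]
  shape_report([11, 10, 7, 4, 2], 10) -> 20  [called from main, line 32]
  mix_signals([11, 10, 7, 4, 2]) -> 13  [called from main, line 33]
  collect_span(20, 13) -> 7  [called from main, line 35]
Log origins:
  1: logged in main at line 31
  2: logged in shape_report at line 8
  3: logged in settle_round at line 2
  4: logged in shape_report at line 10
  5: logged in mix_signals at line 15
  6: logged in mix_signals at line 19
  7: logged in main at line 34
  8: logged in collect_span at line 23
A correct fix: line 17: replace `2` with `0`.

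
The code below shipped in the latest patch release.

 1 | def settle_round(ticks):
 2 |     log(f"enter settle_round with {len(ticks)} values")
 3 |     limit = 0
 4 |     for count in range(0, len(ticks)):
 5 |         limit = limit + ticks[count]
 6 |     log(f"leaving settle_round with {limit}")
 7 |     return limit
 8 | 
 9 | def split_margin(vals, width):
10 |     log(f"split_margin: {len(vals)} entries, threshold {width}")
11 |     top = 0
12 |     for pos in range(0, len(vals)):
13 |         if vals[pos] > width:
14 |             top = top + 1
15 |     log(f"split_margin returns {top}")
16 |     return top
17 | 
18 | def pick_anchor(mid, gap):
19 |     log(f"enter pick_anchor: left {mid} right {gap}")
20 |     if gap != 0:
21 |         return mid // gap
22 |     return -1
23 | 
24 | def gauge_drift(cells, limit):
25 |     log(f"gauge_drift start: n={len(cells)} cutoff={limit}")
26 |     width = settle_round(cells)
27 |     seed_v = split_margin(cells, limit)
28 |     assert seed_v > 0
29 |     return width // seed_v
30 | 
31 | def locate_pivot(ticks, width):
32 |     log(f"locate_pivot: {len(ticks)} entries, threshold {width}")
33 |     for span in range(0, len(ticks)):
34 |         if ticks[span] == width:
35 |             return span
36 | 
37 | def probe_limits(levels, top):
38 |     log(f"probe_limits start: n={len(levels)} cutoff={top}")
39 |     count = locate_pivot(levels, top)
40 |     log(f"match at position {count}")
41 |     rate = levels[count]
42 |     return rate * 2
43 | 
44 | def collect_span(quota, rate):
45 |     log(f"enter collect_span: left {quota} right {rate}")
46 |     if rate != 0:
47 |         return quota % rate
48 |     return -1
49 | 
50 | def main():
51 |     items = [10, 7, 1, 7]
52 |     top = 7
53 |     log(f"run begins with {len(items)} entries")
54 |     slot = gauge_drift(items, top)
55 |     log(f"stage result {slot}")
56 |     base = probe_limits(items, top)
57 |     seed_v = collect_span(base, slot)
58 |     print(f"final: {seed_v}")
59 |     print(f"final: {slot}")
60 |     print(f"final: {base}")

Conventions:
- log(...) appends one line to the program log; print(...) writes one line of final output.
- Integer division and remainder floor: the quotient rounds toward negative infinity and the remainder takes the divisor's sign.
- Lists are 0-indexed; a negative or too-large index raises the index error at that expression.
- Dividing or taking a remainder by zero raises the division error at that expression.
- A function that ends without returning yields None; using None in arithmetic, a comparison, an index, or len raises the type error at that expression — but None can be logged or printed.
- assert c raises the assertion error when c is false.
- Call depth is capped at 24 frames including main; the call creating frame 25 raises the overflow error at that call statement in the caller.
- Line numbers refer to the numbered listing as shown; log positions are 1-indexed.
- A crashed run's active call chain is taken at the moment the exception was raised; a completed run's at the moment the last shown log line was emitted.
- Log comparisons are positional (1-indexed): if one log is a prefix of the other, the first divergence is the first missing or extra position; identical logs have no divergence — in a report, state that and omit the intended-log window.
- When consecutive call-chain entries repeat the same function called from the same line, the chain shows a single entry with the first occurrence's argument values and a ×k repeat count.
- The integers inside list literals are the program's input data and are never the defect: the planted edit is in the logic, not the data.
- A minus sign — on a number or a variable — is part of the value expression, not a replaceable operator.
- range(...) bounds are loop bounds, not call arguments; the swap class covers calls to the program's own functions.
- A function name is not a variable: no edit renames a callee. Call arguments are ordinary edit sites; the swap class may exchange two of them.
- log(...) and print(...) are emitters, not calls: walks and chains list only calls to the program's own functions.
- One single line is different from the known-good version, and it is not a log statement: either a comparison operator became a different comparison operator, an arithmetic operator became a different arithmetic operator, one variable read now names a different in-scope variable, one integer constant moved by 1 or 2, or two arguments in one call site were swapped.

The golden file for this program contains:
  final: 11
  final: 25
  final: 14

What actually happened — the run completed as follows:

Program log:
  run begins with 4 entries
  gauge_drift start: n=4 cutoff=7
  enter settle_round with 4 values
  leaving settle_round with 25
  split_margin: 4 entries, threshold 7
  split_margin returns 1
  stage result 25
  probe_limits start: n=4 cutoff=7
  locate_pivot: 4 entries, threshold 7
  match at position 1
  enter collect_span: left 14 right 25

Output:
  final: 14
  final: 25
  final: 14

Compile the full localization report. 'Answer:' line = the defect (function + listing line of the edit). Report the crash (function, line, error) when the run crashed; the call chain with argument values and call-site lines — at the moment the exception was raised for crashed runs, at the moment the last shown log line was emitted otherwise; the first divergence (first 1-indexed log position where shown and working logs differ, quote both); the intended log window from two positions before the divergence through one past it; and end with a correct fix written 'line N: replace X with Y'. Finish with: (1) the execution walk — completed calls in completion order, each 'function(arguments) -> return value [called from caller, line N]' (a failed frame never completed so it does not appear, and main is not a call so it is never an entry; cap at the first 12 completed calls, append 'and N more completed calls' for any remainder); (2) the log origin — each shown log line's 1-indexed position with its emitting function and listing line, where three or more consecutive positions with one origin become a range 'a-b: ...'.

Answer: the defect is in main at line 57.
The tell: Position 11 is the first bad log line: 'enter collect_span: left 14 right 25' should read 'enter collect_span: left 25 right 14'.
Call chain: main -> collect_span(14, 25) (called at line 57).
First divergence: position 11 — the shown line 'enter collect_span: left 14 right 25' should read 'enter collect_span: left 25 right 14'.
Intended log window:
  9: locate_pivot: 4 entries, threshold 7
  10: match at position 1
  11: enter collect_span: left 25 right 14
Execution walk:
  settle_round([10, 7, 1, 7]) -> 25  [called from gauge_drift, line 26]
  split_margin([10, 7, 1, 7], 7) -> 1  [called from gauge_drift, line 27]
  gauge_drift([10, 7, 1, 7], 7) -> 25  [called from main, line 54]
  locate_pivot([10, 7, 1, 7], 7) -> 1  [called from probe_limits, line 39]
  probe_limits([10, 7, 1, 7], 7) -> 14  [called from main, line 56]
  collect_span(14, 25) -> 14  [called from main, line 57]
Log line origins:
  1: from main, line 53
  2: from gauge_drift, line 25
  3: from settle_round, line 2
  4: from settle_round, line 6
  5: from split_margin, line 10
  6: from split_margin, line 15
  7: from main, line 55
  8: from probe_limits, line 38
  9: from locate_pivot, line 32
  10: from probe_limits, line 40
  11: from collect_span, line 45
A correct fix: line 57: replace `collect_span(base, slot)` with `collect_span(slot, base)`.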